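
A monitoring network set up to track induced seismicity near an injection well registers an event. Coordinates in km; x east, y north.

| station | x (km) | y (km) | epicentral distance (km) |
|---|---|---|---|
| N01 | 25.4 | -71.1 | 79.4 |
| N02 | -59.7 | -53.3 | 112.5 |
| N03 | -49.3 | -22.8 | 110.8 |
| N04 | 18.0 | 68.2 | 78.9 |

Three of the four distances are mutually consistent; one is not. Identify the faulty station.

Solve using three stations at a time. Using N01, N03, N04 (subtract circle equations pairwise → linear system) gives (x, y) ≈ (58.9, 0.8).
Distances from that point to each station vs reported:
  N01: calculated 79.3 vs reported 79.4 → residual 0.1 km
  N02: calculated 130.4 vs reported 112.5 → residual 17.9 km
  N03: calculated 110.8 vs reported 110.8 → residual 0.0 km
  N04: calculated 78.8 vs reported 78.9 → residual 0.1 km
N01, N03, N04 are mutually consistent (residuals ≈ 0); N02 is off by 17.9 km.

N02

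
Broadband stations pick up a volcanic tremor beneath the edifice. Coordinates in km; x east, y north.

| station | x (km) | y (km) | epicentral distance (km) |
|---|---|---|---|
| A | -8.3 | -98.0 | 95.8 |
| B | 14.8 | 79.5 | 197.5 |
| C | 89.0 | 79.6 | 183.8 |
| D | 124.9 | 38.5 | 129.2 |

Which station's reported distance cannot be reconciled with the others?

Solve using three stations at a time. Using A, B, C (subtract circle equations pairwise → linear system) gives (x, y) ≈ (87.3, -104.2).
Distances from that point to each station vs reported:
  A: calculated 95.9 vs reported 95.8 → residual 0.1 km
  B: calculated 197.5 vs reported 197.5 → residual 0.0 km
  C: calculated 183.8 vs reported 183.8 → residual 0.0 km
  D: calculated 147.6 vs reported 129.2 → residual 18.4 km
A, B, C are mutually consistent (residuals ≈ 0); D is off by 18.4 km.

D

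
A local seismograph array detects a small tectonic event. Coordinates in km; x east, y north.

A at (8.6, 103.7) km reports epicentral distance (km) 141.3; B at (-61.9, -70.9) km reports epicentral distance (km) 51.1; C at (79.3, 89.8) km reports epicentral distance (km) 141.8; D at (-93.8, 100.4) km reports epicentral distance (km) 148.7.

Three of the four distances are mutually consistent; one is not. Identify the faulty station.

C

Solve using three stations at a time. Using A, B, D (subtract circle equations pairwise → linear system) gives (x, y) ≈ (-27.8, -32.8).
Distances from that point to each station vs reported:
  A: calculated 141.3 vs reported 141.3 → residual 0.0 km
  B: calculated 51.1 vs reported 51.1 → residual 0.0 km
  C: calculated 162.8 vs reported 141.8 → residual 21.0 km
  D: calculated 148.7 vs reported 148.7 → residual 0.0 km
A, B, D are mutually consistent (residuals ≈ 0); C is off by 21.0 km.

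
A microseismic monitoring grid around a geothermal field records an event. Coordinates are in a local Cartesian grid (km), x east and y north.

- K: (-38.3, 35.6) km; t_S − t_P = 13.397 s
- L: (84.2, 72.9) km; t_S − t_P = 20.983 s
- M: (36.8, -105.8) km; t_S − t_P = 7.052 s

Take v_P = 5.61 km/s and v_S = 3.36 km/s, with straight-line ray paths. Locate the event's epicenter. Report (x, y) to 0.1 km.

-12.8 km east, -73.7 km north

Distance from S−P lag: d = Δt · v_P v_S / (v_P − v_S) = Δt · (5.61·3.36)/(5.61−3.36) ≈ 8.3776·Δt.
So d_K = 112.23, d_L = 175.79, d_M = 59.08 km.
Circle about each station: (x + 38.3)² + (y − 35.6)² = 112.23²; (x − 84.2)² + (y − 72.9)² = 175.79²; (x − 36.8)² + (y + 105.8)² = 59.08².
Subtracting pairs of circle equations eliminates x²+y² and gives linear equations (the radical axes):
245.0 x + 74.6 y = -8636.75
150.2 x − 282.8 y = 18918.76
Solving the 2×2 system: x ≈ -12.8, y ≈ -73.7 km.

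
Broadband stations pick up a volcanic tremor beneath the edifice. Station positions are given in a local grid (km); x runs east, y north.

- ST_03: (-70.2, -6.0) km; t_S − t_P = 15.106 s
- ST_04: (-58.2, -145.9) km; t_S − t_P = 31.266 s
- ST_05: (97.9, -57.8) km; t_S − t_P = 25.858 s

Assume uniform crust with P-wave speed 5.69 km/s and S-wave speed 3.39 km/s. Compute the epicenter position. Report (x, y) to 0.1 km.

x ≈ -33.0 km, y ≈ 115.1 km

Distance from S−P lag: d = Δt · v_P v_S / (v_P − v_S) = Δt · (5.69·3.39)/(5.69−3.39) ≈ 8.3866·Δt.
So d_ST_03 = 126.69, d_ST_04 = 262.21, d_ST_05 = 216.86 km.
Circle about each station: (x + 70.2)² + (y + 6.0)² = 126.69²; (x + 58.2)² + (y + 145.9)² = 262.21²; (x − 97.9)² + (y + 57.8)² = 216.86².
Subtracting the ST_03 equation from the ST_04 and ST_05 equations removes the quadratic terms:
24.0 x − 279.8 y = -32993.72
336.2 x − 103.6 y = -23016.69
Solving the 2×2 system: x ≈ -33.0, y ≈ 115.1 km.
Check against ST_03 (with the unrounded x, y): √((x + 70.2)²+(y + 6.0)²) = 126.67 ≈ 126.69 km. ✓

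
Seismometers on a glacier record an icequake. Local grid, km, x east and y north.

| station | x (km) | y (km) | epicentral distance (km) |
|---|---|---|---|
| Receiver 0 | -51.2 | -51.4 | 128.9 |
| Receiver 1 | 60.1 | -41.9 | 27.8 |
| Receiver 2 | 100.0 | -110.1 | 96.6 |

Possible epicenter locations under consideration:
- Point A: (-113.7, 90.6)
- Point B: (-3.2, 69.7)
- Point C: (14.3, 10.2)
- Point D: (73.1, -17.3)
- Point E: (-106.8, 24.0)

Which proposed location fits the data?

Point D

For each candidate, compare |candidate − station| to the reported distance:
Point A: residuals Receiver 0 26.2, Receiver 1 190.7, Receiver 2 196.6 → max 196.6 km
Point B: residuals Receiver 0 1.4, Receiver 1 100.5, Receiver 2 110.7 → max 110.7 km
Point C: residuals Receiver 0 39.0, Receiver 1 41.6, Receiver 2 51.1 → max 51.1 km
Point D: residuals Receiver 0 0.0, Receiver 1 0.0, Receiver 2 0.0 → max 0.0 km
Point E: residuals Receiver 0 35.2, Receiver 1 151.6, Receiver 2 149.9 → max 151.6 km
Only Point D has all residuals ≈ 0.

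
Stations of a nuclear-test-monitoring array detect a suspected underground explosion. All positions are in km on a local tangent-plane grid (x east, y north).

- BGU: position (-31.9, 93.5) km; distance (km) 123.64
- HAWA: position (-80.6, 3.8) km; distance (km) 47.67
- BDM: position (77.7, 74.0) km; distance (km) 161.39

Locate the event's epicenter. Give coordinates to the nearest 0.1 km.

Circle about each station: (x + 31.9)² + (y − 93.5)² = 123.64²; (x + 80.6)² + (y − 3.8)² = 47.67²; (x − 77.7)² + (y − 74.0)² = 161.39².
Subtracting pairs of circle equations eliminates x²+y² and gives linear equations (the radical axes):
-97.4 x − 179.4 y = 9765.36
219.2 x − 39.0 y = -9006.45
Solving the 2×2 system: x ≈ -46.3, y ≈ -29.3 km.
Check against BGU (with the unrounded x, y): √((x + 31.9)²+(y − 93.5)²) = 123.64 ≈ 123.64 km. ✓

(-46.3, -29.3)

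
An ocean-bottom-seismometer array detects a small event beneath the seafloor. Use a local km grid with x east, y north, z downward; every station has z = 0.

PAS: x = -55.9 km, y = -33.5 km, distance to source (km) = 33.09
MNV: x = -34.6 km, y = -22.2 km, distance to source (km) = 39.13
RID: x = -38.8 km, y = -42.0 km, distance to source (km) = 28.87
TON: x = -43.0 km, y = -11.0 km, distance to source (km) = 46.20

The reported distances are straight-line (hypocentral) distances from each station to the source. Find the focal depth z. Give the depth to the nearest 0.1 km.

27.6 km

Each station gives a sphere (x−x_i)² + (y−y_i)² + z² = d_i² (stations at z=0).
Subtracting the PAS sphere from MNV and RID: z² cancels, leaving linear equations in x and y:
42.6 x + 22.6 y = -2993.27
34.2 x − 17.0 y = -716.15
Solving: x ≈ -44.800, y ≈ -48.000 km (keep extra digits for the depth step; rounded: -44.8, -48.0).
Then from the PAS sphere: z² = 33.09² − (x + 55.9)² − (y + 33.5)² with x = -44.800, y = -48.000, so z ≈ 27.595 ≈ 27.6 km.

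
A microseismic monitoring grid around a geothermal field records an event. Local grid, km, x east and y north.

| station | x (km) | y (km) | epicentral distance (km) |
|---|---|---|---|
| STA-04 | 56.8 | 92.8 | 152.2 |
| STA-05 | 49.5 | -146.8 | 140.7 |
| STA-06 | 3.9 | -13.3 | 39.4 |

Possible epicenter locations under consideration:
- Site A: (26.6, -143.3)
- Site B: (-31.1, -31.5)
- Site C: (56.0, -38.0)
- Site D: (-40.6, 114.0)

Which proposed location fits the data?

For each candidate, compare |candidate − station| to the reported distance:
Site A: residuals STA-04 85.8, STA-05 117.5, STA-06 92.6 → max 117.5 km
Site B: residuals STA-04 0.0, STA-05 0.0, STA-06 0.0 → max 0.0 km
Site C: residuals STA-04 21.4, STA-05 31.7, STA-06 18.3 → max 31.7 km
Site D: residuals STA-04 52.5, STA-05 135.2, STA-06 95.5 → max 135.2 km
Only Site B has all residuals ≈ 0.

Site B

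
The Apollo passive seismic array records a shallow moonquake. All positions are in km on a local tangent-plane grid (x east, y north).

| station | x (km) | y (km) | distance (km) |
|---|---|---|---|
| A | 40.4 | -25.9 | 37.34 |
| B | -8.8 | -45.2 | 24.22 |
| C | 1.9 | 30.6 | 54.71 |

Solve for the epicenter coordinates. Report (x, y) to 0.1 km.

x ≈ 3.1 km, y ≈ -24.1 km

Circle about each station: (x − 40.4)² + (y + 25.9)² = 37.34²; (x + 8.8)² + (y + 45.2)² = 24.22²; (x − 1.9)² + (y − 30.6)² = 54.71².
Subtracting the A equation from the B and C equations removes the quadratic terms:
-98.4 x − 38.6 y = 625.18
-77.0 x + 113.0 y = -2961.91
Solving the 2×2 system: x ≈ 3.1, y ≈ -24.1 km.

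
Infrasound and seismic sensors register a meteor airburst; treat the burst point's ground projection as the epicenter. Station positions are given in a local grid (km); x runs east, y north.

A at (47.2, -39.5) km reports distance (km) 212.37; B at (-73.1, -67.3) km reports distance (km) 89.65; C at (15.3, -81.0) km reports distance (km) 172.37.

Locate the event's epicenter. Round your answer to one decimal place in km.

(-155.8, -101.9)

Circle about each station: (x − 47.2)² + (y + 39.5)² = 212.37²; (x + 73.1)² + (y + 67.3)² = 89.65²; (x − 15.3)² + (y + 81.0)² = 172.37².
Subtracting pairs of circle equations eliminates x²+y² and gives linear equations (the radical axes):
-240.6 x − 55.6 y = 43148.70
-63.8 x − 83.0 y = 18396.60
Solving the 2×2 system: x ≈ -155.8, y ≈ -101.9 km.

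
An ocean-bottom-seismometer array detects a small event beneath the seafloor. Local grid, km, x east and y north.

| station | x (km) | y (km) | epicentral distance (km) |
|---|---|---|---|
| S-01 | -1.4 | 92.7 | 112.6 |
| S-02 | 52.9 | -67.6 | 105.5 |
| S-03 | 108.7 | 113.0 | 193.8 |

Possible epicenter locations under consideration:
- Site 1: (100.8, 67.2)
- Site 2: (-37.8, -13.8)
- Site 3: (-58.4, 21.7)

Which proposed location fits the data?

For each candidate, compare |candidate − station| to the reported distance:
Site 1: residuals S-01 7.3, S-02 37.6, S-03 147.3 → max 147.3 km
Site 2: residuals S-01 0.1, S-02 0.0, S-03 0.0 → max 0.1 km
Site 3: residuals S-01 21.6, S-02 37.2, S-03 3.4 → max 37.2 km
Only Site 2 has all residuals ≈ 0.

Site 2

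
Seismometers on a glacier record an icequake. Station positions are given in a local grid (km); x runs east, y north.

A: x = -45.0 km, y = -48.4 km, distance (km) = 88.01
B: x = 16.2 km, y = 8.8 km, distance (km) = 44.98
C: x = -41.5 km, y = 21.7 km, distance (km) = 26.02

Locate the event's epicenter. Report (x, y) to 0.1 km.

Circle about each station: (x + 45.0)² + (y + 48.4)² = 88.01²; (x − 16.2)² + (y − 8.8)² = 44.98²; (x + 41.5)² + (y − 21.7)² = 26.02².
Subtracting pairs of circle equations eliminates x²+y² and gives linear equations (the radical axes):
122.4 x + 114.4 y = 1694.88
7.0 x + 140.2 y = 4894.30
Solving the 2×2 system: x ≈ -19.7, y ≈ 35.9 km.

x ≈ -19.7 km, y ≈ 35.9 km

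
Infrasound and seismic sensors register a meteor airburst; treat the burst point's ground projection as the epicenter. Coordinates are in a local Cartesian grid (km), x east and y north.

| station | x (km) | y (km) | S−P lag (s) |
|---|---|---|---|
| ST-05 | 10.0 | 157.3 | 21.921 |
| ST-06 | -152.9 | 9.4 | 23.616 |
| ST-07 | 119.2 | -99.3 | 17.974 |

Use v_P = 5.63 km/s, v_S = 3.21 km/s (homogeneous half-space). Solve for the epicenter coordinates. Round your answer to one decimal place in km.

(22.8, -5.9)

Distance from S−P lag: d = Δt · v_P v_S / (v_P − v_S) = Δt · (5.63·3.21)/(5.63−3.21) ≈ 7.4679·Δt.
So d_ST-05 = 163.70, d_ST-06 = 176.36, d_ST-07 = 134.23 km.
Circle about each station: (x − 10.0)² + (y − 157.3)² = 163.70²; (x + 152.9)² + (y − 9.4)² = 176.36²; (x − 119.2)² + (y + 99.3)² = 134.23².
Subtracting the ST-05 equation from the ST-06 and ST-07 equations removes the quadratic terms:
-325.8 x − 295.8 y = -5681.68
218.4 x − 513.2 y = 8005.84
Solving the 2×2 system: x ≈ 22.8, y ≈ -5.9 km.
Check against ST-05 (with the unrounded x, y): √((x − 10.0)²+(y − 157.3)²) = 163.70 ≈ 163.70 km. ✓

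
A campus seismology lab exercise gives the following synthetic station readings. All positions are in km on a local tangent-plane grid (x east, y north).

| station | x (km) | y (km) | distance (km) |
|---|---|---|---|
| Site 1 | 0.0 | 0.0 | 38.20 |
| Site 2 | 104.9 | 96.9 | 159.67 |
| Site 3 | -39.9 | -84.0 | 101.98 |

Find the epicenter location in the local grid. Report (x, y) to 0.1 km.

x ≈ -33.8 km, y ≈ 17.8 km

Circle about each station: x² + y² = 38.20²; (x − 104.9)² + (y − 96.9)² = 159.67²; (x + 39.9)² + (y + 84.0)² = 101.98².
Subtracting the Site 1 equation from the Site 2 and Site 3 equations removes the quadratic terms:
209.8 x + 193.8 y = -3641.65
-79.8 x − 168.0 y = -292.67
Solving the 2×2 system: x ≈ -33.8, y ≈ 17.8 km.
Check against Site 1 (with the unrounded x, y): √(x²+y²) = 38.19 ≈ 38.20 km. ✓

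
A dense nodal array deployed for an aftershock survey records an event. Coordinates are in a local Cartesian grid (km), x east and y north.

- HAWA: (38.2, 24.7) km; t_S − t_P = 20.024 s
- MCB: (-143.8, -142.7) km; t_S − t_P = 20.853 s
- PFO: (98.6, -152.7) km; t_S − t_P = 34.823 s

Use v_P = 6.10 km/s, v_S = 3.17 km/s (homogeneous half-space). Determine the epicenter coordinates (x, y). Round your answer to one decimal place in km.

Distance from S−P lag: d = Δt · v_P v_S / (v_P − v_S) = Δt · (6.10·3.17)/(6.10−3.17) ≈ 6.5997·Δt.
So d_HAWA = 132.15, d_MCB = 137.62, d_PFO = 229.82 km.
Circle about each station: (x − 38.2)² + (y − 24.7)² = 132.15²; (x + 143.8)² + (y + 142.7)² = 137.62²; (x − 98.6)² + (y + 152.7)² = 229.82².
Subtracting the HAWA equation from the MCB and PFO equations removes the quadratic terms:
-364.0 x − 334.8 y = 37496.76
120.8 x − 354.8 y = -4383.69
Solving the 2×2 system: x ≈ -87.1, y ≈ -17.3 km.
Check against HAWA (with the unrounded x, y): √((x − 38.2)²+(y − 24.7)²) = 132.15 ≈ 132.15 km. ✓

(-87.1, -17.3)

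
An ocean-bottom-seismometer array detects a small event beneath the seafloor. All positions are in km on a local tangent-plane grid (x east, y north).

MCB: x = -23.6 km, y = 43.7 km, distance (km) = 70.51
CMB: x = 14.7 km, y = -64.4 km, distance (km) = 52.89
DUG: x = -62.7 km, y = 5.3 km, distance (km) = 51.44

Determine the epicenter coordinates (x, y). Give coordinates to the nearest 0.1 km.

(-22.5, -26.8)

Circle about each station: (x + 23.6)² + (y − 43.7)² = 70.51²; (x − 14.7)² + (y + 64.4)² = 52.89²; (x + 62.7)² + (y − 5.3)² = 51.44².
Subtracting the MCB equation from the CMB and DUG equations removes the quadratic terms:
76.6 x − 216.2 y = 4071.11
-78.2 x − 76.8 y = 3818.32
Solving the 2×2 system: x ≈ -22.5, y ≈ -26.8 km.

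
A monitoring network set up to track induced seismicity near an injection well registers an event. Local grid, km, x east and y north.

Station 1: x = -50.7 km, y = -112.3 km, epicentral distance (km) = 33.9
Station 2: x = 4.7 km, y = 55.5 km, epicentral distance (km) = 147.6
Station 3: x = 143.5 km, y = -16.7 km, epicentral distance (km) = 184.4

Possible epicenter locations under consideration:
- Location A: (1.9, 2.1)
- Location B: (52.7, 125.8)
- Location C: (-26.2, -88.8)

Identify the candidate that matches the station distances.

Location C

For each candidate, compare |candidate − station| to the reported distance:
Location A: residuals Station 1 92.0, Station 2 94.1, Station 3 41.6 → max 94.1 km
Location B: residuals Station 1 225.7, Station 2 62.5, Station 3 15.4 → max 225.7 km
Location C: residuals Station 1 0.0, Station 2 0.0, Station 3 0.0 → max 0.0 km
Only Location C has all residuals ≈ 0.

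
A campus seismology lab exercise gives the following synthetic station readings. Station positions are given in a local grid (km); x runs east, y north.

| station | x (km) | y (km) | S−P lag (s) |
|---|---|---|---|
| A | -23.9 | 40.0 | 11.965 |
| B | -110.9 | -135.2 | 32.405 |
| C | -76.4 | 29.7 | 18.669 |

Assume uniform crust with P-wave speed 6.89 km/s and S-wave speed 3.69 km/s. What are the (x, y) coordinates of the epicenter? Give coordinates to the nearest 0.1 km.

Distance from S−P lag: d = Δt · v_P v_S / (v_P − v_S) = Δt · (6.89·3.69)/(6.89−3.69) ≈ 7.9450·Δt.
So d_A = 95.06, d_B = 257.46, d_C = 148.33 km.
Circle about each station: (x + 23.9)² + (y − 40.0)² = 95.06²; (x + 110.9)² + (y + 135.2)² = 257.46²; (x + 76.4)² + (y − 29.7)² = 148.33².
Subtracting pairs of circle equations eliminates x²+y² and gives linear equations (the radical axes):
-174.0 x − 350.4 y = -28842.61
-105.0 x − 20.6 y = -8417.55
Solving the 2×2 system: x ≈ 70.9, y ≈ 47.1 km.
Check against A (with the unrounded x, y): √((x + 23.9)²+(y − 40.0)²) = 95.09 ≈ 95.06 km. ✓

x ≈ 70.9 km, y ≈ 47.1 km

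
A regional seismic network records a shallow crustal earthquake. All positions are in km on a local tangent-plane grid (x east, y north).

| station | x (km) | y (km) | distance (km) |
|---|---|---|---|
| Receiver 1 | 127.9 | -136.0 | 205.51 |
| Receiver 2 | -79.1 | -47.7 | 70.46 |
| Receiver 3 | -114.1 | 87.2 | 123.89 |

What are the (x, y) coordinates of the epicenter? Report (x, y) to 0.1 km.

Circle about each station: (x − 127.9)² + (y + 136.0)² = 205.51²; (x + 79.1)² + (y + 47.7)² = 70.46²; (x + 114.1)² + (y − 87.2)² = 123.89².
Subtracting the Receiver 1 equation from the Receiver 2 and Receiver 3 equations removes the quadratic terms:
-414.0 x + 176.6 y = 10947.44
-484.0 x + 446.4 y = 12653.87
Solving the 2×2 system: x ≈ -26.7, y ≈ -0.6 km.

x ≈ -26.7 km, y ≈ -0.6 km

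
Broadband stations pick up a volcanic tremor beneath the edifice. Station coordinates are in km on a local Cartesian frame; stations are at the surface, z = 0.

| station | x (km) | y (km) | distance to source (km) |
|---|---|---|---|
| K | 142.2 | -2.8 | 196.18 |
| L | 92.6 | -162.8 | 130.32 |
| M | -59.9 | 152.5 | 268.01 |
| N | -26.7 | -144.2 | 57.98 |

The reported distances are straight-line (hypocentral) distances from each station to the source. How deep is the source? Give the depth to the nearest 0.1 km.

Each station gives a sphere (x−x_i)² + (y−y_i)² + z² = d_i² (stations at z=0).
Subtracting the K sphere from L and M: z² cancels, leaving linear equations in x and y:
-99.2 x − 320.0 y = 36353.21
-404.2 x + 310.6 y = -26727.19
Solving: x ≈ -17.100, y ≈ -108.303 km (keep extra digits for the depth step; rounded: -17.1, -108.3).
Then from the K sphere: z² = 196.18² − (x − 142.2)² − (y + 2.8)² with x = -17.100, y = -108.303, so z ≈ 44.488 ≈ 44.5 km.
Check against N (with the unrounded solution): distance 57.97 ≈ 57.98 km. ✓

depth ≈ 44.5 km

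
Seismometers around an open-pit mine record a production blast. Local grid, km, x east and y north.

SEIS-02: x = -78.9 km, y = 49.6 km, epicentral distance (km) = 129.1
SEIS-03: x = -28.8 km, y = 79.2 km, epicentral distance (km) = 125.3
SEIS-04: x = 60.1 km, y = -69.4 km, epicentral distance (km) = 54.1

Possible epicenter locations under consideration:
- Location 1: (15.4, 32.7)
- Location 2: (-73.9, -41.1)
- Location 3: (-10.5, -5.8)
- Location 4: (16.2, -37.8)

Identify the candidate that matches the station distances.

Location 4

For each candidate, compare |candidate − station| to the reported distance:
Location 1: residuals SEIS-02 33.3, SEIS-03 61.1, SEIS-04 57.4 → max 61.1 km
Location 2: residuals SEIS-02 38.3, SEIS-03 3.2, SEIS-04 82.9 → max 82.9 km
Location 3: residuals SEIS-02 41.1, SEIS-03 38.4, SEIS-04 40.9 → max 41.1 km
Location 4: residuals SEIS-02 0.1, SEIS-03 0.1, SEIS-04 0.0 → max 0.1 km
Only Location 4 has all residuals ≈ 0.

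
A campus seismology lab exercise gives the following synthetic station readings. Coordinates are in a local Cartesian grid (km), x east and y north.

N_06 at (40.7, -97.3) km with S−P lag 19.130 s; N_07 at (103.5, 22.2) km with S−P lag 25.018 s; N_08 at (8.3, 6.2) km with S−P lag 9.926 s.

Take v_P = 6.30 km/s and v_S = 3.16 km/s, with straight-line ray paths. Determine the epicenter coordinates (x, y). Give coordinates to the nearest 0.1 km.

Distance from S−P lag: d = Δt · v_P v_S / (v_P − v_S) = Δt · (6.30·3.16)/(6.30−3.16) ≈ 6.3401·Δt.
So d_N_06 = 121.29, d_N_07 = 158.62, d_N_08 = 62.93 km.
Circle about each station: (x − 40.7)² + (y + 97.3)² = 121.29²; (x − 103.5)² + (y − 22.2)² = 158.62²; (x − 8.3)² + (y − 6.2)² = 62.93².
Subtracting pairs of circle equations eliminates x²+y² and gives linear equations (the radical axes):
125.6 x + 239.0 y = -10367.73
-64.8 x + 207.0 y = -265.37
Solving the 2×2 system: x ≈ -50.2, y ≈ -17.0 km.
Check against N_06 (with the unrounded x, y): √((x − 40.7)²+(y + 97.3)²) = 121.29 ≈ 121.29 km. ✓

(-50.2, -17.0)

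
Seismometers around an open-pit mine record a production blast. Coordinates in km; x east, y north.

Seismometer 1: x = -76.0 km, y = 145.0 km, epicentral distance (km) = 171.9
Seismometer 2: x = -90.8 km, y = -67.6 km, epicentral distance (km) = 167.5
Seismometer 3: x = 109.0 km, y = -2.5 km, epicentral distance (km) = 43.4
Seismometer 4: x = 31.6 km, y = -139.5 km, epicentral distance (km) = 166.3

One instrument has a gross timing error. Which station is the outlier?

Seismometer 3

Solve using three stations at a time. Using Seismometer 1, Seismometer 2, Seismometer 4 (subtract circle equations pairwise → linear system) gives (x, y) ≈ (48.2, 26.0).
Distances from that point to each station vs reported:
  Seismometer 1: calculated 172.0 vs reported 171.9 → residual 0.1 km
  Seismometer 2: calculated 167.6 vs reported 167.5 → residual 0.1 km
  Seismometer 3: calculated 67.2 vs reported 43.4 → residual 23.8 km
  Seismometer 4: calculated 166.4 vs reported 166.3 → residual 0.1 km
Seismometer 1, Seismometer 2, Seismometer 4 are mutually consistent (residuals ≈ 0); Seismometer 3 is off by 23.8 km.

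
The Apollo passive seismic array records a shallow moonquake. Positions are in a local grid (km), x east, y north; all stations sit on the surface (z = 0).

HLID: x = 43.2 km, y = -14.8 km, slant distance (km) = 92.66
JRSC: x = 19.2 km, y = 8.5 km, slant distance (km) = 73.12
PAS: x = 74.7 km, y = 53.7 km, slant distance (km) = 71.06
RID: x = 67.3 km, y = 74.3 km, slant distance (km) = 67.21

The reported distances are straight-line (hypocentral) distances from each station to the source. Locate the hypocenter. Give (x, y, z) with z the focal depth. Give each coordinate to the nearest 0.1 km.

x ≈ 25.6 km, y ≈ 60.6 km, depth ≈ 50.9 km

Each station gives a sphere (x−x_i)² + (y−y_i)² + z² = d_i² (stations at z=0).
Subtracting the HLID sphere from JRSC and PAS: z² cancels, leaving linear equations in x and y:
-48.0 x + 46.6 y = 1594.95
63.0 x + 137.0 y = 9914.85
Solving: x ≈ 25.602, y ≈ 60.598 km (keep extra digits for the depth step; rounded: 25.6, 60.6).
Then from the HLID sphere: z² = 92.66² − (x − 43.2)² − (y + 14.8)² with x = 25.602, y = 60.598, so z ≈ 50.905 ≈ 50.9 km.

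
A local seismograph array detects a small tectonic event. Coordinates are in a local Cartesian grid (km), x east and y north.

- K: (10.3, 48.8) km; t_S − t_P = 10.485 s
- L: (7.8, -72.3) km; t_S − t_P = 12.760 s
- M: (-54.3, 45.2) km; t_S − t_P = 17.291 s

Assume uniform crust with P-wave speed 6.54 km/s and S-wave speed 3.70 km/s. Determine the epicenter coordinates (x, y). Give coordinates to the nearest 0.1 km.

Distance from S−P lag: d = Δt · v_P v_S / (v_P − v_S) = Δt · (6.54·3.70)/(6.54−3.70) ≈ 8.5204·Δt.
So d_K = 89.34, d_L = 108.72, d_M = 147.33 km.
Circle about each station: (x − 10.3)² + (y − 48.8)² = 89.34²; (x − 7.8)² + (y + 72.3)² = 108.72²; (x + 54.3)² + (y − 45.2)² = 147.33².
Subtracting pairs of circle equations eliminates x²+y² and gives linear equations (the radical axes):
-5.0 x − 242.2 y = -1037.80
-129.2 x − 7.2 y = -11220.49
Solving the 2×2 system: x ≈ 86.7, y ≈ 2.5 km.

(86.7, 2.5)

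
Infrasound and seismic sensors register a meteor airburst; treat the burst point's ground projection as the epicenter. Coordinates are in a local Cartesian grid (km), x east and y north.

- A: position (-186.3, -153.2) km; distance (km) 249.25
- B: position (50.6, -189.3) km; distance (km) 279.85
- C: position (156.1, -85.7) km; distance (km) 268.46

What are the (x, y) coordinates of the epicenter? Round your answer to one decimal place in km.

(-66.0, 65.1)

Circle about each station: (x + 186.3)² + (y + 153.2)² = 249.25²; (x − 50.6)² + (y + 189.3)² = 279.85²; (x − 156.1)² + (y + 85.7)² = 268.46².
Subtracting pairs of circle equations eliminates x²+y² and gives linear equations (the radical axes):
473.8 x − 72.2 y = -35973.54
684.8 x + 135.0 y = -36411.44
Solving the 2×2 system: x ≈ -66.0, y ≈ 65.1 km.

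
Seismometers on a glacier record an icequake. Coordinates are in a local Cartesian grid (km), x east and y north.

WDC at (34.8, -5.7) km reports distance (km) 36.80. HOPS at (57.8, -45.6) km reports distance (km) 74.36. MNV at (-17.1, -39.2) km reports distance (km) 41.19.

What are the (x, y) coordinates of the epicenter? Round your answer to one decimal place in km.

Circle about each station: (x − 34.8)² + (y + 5.7)² = 36.80²; (x − 57.8)² + (y + 45.6)² = 74.36²; (x + 17.1)² + (y + 39.2)² = 41.19².
Subtracting pairs of circle equations eliminates x²+y² and gives linear equations (the radical axes):
46.0 x − 79.8 y = 1.50
-103.8 x − 67.0 y = 243.14
Solving the 2×2 system: x ≈ -1.7, y ≈ -1.0 km.

x ≈ -1.7 km, y ≈ -1.0 km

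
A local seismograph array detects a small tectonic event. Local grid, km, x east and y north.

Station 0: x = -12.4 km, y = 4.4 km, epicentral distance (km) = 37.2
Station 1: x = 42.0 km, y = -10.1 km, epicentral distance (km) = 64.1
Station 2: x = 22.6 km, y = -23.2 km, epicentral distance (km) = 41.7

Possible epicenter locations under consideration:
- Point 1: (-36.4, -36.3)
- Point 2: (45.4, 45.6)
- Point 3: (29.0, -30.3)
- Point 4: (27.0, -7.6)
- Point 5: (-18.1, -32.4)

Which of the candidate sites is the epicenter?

Point 5

For each candidate, compare |candidate − station| to the reported distance:
Point 1: residuals Station 0 10.0, Station 1 18.6, Station 2 18.7 → max 18.7 km
Point 2: residuals Station 0 33.8, Station 1 8.3, Station 2 30.8 → max 33.8 km
Point 3: residuals Station 0 16.8, Station 1 40.1, Station 2 32.1 → max 40.1 km
Point 4: residuals Station 0 4.0, Station 1 48.9, Station 2 25.5 → max 48.9 km
Point 5: residuals Station 0 0.0, Station 1 0.0, Station 2 0.0 → max 0.0 km
Only Point 5 has all residuals ≈ 0.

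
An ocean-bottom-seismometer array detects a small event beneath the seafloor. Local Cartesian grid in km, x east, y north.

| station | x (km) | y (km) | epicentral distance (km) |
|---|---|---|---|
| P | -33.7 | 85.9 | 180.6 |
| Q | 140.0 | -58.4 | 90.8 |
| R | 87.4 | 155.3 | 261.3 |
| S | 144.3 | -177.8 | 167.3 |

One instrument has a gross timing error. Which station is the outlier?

Q

Solve using three stations at a time. Using P, R, S (subtract circle equations pairwise → linear system) gives (x, y) ≈ (1.1, -91.3).
Distances from that point to each station vs reported:
  P: calculated 180.6 vs reported 180.6 → residual 0.0 km
  Q: calculated 142.8 vs reported 90.8 → residual 52.0 km
  R: calculated 261.3 vs reported 261.3 → residual 0.0 km
  S: calculated 167.3 vs reported 167.3 → residual 0.0 km
P, R, S are mutually consistent (residuals ≈ 0); Q is off by 52.0 km.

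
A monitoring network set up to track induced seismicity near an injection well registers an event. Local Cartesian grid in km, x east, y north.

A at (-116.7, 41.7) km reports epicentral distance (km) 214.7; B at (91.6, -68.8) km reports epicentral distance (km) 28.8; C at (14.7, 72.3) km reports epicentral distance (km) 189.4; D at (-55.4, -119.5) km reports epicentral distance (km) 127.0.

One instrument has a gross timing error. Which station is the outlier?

C

Solve using three stations at a time. Using A, B, D (subtract circle equations pairwise → linear system) gives (x, y) ≈ (63.5, -75.0).
Distances from that point to each station vs reported:
  A: calculated 214.7 vs reported 214.7 → residual 0.0 km
  B: calculated 28.7 vs reported 28.8 → residual 0.1 km
  C: calculated 155.2 vs reported 189.4 → residual 34.2 km
  D: calculated 127.0 vs reported 127.0 → residual 0.0 km
A, B, D are mutually consistent (residuals ≈ 0); C is off by 34.2 km.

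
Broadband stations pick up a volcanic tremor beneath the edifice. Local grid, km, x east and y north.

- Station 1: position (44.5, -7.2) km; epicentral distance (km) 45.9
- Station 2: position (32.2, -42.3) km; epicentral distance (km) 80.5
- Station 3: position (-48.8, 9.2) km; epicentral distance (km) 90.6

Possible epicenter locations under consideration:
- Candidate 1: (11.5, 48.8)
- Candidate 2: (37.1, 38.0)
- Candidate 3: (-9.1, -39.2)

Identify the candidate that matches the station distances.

Candidate 2

For each candidate, compare |candidate − station| to the reported distance:
Candidate 1: residuals Station 1 19.1, Station 2 12.9, Station 3 18.5 → max 19.1 km
Candidate 2: residuals Station 1 0.1, Station 2 0.1, Station 3 0.0 → max 0.1 km
Candidate 3: residuals Station 1 16.5, Station 2 39.1, Station 3 28.0 → max 39.1 km
Only Candidate 2 has all residuals ≈ 0.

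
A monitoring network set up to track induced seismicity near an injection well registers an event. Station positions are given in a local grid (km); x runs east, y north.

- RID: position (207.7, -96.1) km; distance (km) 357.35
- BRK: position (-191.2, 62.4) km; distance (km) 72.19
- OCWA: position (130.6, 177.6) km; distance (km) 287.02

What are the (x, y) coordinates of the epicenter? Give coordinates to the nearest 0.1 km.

(-122.1, 41.5)

Circle about each station: (x − 207.7)² + (y + 96.1)² = 357.35²; (x + 191.2)² + (y − 62.4)² = 72.19²; (x − 130.6)² + (y − 177.6)² = 287.02².
Subtracting the RID equation from the BRK and OCWA equations removes the quadratic terms:
-797.8 x + 317.0 y = 110564.33
-154.2 x + 547.4 y = 41542.16
Solving the 2×2 system: x ≈ -122.1, y ≈ 41.5 km.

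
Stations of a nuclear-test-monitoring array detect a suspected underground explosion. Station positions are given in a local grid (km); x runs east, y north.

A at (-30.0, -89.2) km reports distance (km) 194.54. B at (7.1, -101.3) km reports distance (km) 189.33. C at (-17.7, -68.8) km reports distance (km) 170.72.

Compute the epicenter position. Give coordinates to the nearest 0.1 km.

Circle about each station: (x + 30.0)² + (y + 89.2)² = 194.54²; (x − 7.1)² + (y + 101.3)² = 189.33²; (x + 17.7)² + (y + 68.8)² = 170.72².
Subtracting pairs of circle equations eliminates x²+y² and gives linear equations (the radical axes):
74.2 x − 24.2 y = 3455.42
24.6 x + 40.8 y = 4890.58
Solving the 2×2 system: x ≈ 71.6, y ≈ 76.7 km.
Check against A (with the unrounded x, y): √((x + 30.0)²+(y + 89.2)²) = 194.54 ≈ 194.54 km. ✓

x ≈ 71.6 km, y ≈ 76.7 km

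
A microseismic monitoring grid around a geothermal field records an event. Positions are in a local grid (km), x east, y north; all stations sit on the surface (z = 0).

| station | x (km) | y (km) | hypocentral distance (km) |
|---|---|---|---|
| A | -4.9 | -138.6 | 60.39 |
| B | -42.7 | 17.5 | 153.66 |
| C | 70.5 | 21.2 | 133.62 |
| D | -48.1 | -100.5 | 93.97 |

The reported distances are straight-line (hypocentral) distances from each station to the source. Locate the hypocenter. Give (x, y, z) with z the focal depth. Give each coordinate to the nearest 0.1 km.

x ≈ 43.5 km, y ≈ -108.2 km, depth ≈ 19.5 km

Each station gives a sphere (x−x_i)² + (y−y_i)² + z² = d_i² (stations at z=0).
Subtracting the A sphere from B and C: z² cancels, leaving linear equations in x and y:
-75.6 x + 312.2 y = -37068.87
150.8 x + 319.6 y = -28021.63
Solving: x ≈ 43.498, y ≈ -108.201 km (keep extra digits for the depth step; rounded: 43.5, -108.2).
Then from the A sphere: z² = 60.39² − (x + 4.9)² − (y + 138.6)² with x = 43.498, y = -108.201, so z ≈ 19.506 ≈ 19.5 km.
Check against D (with the unrounded solution): distance 93.97 ≈ 93.97 km. ✓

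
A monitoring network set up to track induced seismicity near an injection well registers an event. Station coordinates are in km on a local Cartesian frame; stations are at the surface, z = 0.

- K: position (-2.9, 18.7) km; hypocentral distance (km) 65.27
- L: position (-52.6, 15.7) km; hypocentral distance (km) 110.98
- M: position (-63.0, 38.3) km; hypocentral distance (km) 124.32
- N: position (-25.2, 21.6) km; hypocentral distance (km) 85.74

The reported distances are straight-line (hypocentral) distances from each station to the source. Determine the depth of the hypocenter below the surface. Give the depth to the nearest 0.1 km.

z ≈ 30.8 km

Each station gives a sphere (x−x_i)² + (y−y_i)² + z² = d_i² (stations at z=0).
Subtracting the K sphere from L and M: z² cancels, leaving linear equations in x and y:
-99.4 x − 6.0 y = -5401.24
-120.2 x + 39.2 y = -6117.50
Solving: x ≈ 53.801, y ≈ 8.911 km (keep extra digits for the depth step; rounded: 53.8, 8.9).
Then from the K sphere: z² = 65.27² − (x + 2.9)² − (y − 18.7)² with x = 53.801, y = 8.911, so z ≈ 30.811 ≈ 30.8 km.
Check against N (with the unrounded solution): distance 85.74 ≈ 85.74 km. ✓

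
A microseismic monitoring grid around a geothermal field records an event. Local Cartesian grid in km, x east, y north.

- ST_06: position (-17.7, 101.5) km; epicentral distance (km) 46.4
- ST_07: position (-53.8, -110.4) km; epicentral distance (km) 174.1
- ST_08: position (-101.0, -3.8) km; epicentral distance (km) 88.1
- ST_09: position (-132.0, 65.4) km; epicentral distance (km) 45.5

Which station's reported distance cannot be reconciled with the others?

Solve using three stations at a time. Using ST_06, ST_07, ST_08 (subtract circle equations pairwise → linear system) gives (x, y) ≈ (-44.1, 63.4).
Distances from that point to each station vs reported:
  ST_06: calculated 46.3 vs reported 46.4 → residual 0.1 km
  ST_07: calculated 174.1 vs reported 174.1 → residual 0.0 km
  ST_08: calculated 88.1 vs reported 88.1 → residual 0.0 km
  ST_09: calculated 87.9 vs reported 45.5 → residual 42.4 km
ST_06, ST_07, ST_08 are mutually consistent (residuals ≈ 0); ST_09 is off by 42.4 km.

ST_09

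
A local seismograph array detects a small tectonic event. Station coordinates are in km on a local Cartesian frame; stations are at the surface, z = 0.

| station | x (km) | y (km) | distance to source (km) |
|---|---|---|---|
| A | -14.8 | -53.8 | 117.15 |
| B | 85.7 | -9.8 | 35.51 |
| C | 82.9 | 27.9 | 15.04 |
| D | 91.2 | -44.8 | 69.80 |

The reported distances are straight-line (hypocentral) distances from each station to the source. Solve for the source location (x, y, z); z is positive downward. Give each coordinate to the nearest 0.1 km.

Each station gives a sphere (x−x_i)² + (y−y_i)² + z² = d_i² (stations at z=0).
Subtracting the A sphere from B and C: z² cancels, leaving linear equations in x and y:
201.0 x + 88.0 y = 16790.21
195.4 x + 163.4 y = 18035.26
Solving: x ≈ 73.901, y ≈ 22.001 km (keep extra digits for the depth step; rounded: 73.9, 22.0).
Then from the A sphere: z² = 117.15² − (x + 14.8)² − (y + 53.8)² with x = 73.901, y = 22.001, so z ≈ 10.510 ≈ 10.5 km.

(73.9, 22.0, 10.5)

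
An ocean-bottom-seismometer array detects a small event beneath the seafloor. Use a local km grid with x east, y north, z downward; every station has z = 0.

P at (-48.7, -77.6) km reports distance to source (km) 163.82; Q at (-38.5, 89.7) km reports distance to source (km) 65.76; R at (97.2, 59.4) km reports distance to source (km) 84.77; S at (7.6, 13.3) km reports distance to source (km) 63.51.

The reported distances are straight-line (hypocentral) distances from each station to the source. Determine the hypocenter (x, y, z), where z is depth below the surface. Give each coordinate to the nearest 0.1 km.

Each station gives a sphere (x−x_i)² + (y−y_i)² + z² = d_i² (stations at z=0).
Subtracting the P sphere from Q and R: z² cancels, leaving linear equations in x and y:
20.4 x + 334.6 y = 23647.50
291.8 x + 274.0 y = 24233.79
Solving: x ≈ 17.700, y ≈ 69.595 km (keep extra digits for the depth step; rounded: 17.7, 69.6).
Then from the P sphere: z² = 163.82² − (x + 48.7)² − (y + 77.6)² with x = 17.700, y = 69.595, so z ≈ 27.598 ≈ 27.6 km.

(17.7, 69.6, 27.6)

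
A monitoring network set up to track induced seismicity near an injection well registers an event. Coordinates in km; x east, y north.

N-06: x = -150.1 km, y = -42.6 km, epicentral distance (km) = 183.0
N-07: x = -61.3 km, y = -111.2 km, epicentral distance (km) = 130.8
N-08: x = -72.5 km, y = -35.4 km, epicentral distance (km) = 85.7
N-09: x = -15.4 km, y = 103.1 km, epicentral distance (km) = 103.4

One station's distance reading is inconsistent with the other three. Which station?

N-06

Solve using three stations at a time. Using N-07, N-08, N-09 (subtract circle equations pairwise → linear system) gives (x, y) ≈ (4.7, 1.7).
Distances from that point to each station vs reported:
  N-06: calculated 161.1 vs reported 183.0 → residual 21.9 km
  N-07: calculated 130.8 vs reported 130.8 → residual 0.0 km
  N-08: calculated 85.7 vs reported 85.7 → residual 0.0 km
  N-09: calculated 103.4 vs reported 103.4 → residual 0.0 km
N-07, N-08, N-09 are mutually consistent (residuals ≈ 0); N-06 is off by 21.9 km.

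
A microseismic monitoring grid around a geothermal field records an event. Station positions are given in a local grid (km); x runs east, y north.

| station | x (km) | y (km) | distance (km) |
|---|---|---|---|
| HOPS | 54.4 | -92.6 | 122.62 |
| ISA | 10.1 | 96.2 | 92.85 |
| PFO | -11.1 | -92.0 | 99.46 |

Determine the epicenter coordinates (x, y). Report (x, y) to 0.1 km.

Circle about each station: (x − 54.4)² + (y + 92.6)² = 122.62²; (x − 10.1)² + (y − 96.2)² = 92.85²; (x + 11.1)² + (y + 92.0)² = 99.46².
Subtracting pairs of circle equations eliminates x²+y² and gives linear equations (the radical axes):
-88.6 x + 377.6 y = 4236.87
-131.0 x + 1.2 y = 2196.46
Solving the 2×2 system: x ≈ -16.7, y ≈ 7.3 km.
Check against HOPS (with the unrounded x, y): √((x − 54.4)²+(y + 92.6)²) = 122.62 ≈ 122.62 km. ✓

(-16.7, 7.3)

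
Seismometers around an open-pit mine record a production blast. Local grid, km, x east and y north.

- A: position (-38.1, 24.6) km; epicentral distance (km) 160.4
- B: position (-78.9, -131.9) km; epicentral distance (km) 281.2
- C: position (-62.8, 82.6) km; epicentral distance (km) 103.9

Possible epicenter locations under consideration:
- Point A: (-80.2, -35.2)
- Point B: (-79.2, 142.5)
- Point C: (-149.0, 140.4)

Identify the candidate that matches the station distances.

For each candidate, compare |candidate − station| to the reported distance:
Point A: residuals A 87.3, B 184.5, C 15.2 → max 184.5 km
Point B: residuals A 35.5, B 6.8, C 41.8 → max 41.8 km
Point C: residuals A 0.1, B 0.0, C 0.1 → max 0.1 km
Only Point C has all residuals ≈ 0.

Point C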